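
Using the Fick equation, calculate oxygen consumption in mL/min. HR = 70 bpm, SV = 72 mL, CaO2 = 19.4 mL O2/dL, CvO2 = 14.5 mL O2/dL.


CO = HR*SV = 70*72/1000 = 5.04 L/min
a-v O2 diff = 19.4 - 14.5 = 4.9 mL/dL
VO2 = CO * (CaO2-CvO2) * 10 dL/L
VO2 = 5.04 * 4.9 * 10
VO2 = 247 mL/min


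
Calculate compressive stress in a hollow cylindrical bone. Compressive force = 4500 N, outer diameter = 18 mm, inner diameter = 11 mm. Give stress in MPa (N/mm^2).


A = pi*(r_o^2 - r_i^2)
r_o = 9 mm, r_i = 5.5 mm
A = 159.436 mm^2
sigma = F/A = 4500 / 159.436
sigma = 28.22 MPa


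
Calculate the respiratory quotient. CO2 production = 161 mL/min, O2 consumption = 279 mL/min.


RQ = VCO2 / VO2
RQ = 161 / 279
RQ = 0.5771


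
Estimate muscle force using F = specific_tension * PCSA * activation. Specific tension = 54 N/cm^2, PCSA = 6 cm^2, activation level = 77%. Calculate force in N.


F = sigma * PCSA * activation
F = 54 * 6 * 0.77
F = 249.5 N


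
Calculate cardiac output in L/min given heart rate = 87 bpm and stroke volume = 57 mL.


CO = HR * SV
CO = 87 * 57 / 1000
CO = 4.959 L/min


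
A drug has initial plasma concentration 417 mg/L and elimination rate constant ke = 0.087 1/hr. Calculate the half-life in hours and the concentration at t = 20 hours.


t_half = ln(2) / ke = 0.693147 / 0.087 = 7.967 hr
C(t) = C0 * exp(-ke*t) = 417 * exp(-0.087*20)
C(20) = 73.19 mg/L


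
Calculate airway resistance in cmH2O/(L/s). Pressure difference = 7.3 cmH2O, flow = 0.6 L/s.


R = dP / flow
R = 7.3 / 0.6
R = 12.17 cmH2O/(L/s)


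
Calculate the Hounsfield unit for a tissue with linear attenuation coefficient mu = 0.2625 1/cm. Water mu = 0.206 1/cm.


HU = ((mu_tissue - mu_water) / mu_water) * 1000
HU = ((0.2625 - 0.206) / 0.206) * 1000
HU = 274.3


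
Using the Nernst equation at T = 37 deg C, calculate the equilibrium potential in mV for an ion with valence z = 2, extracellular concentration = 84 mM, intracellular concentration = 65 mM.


E = (RT/(zF)) * ln(C_out/C_in)
T = 37 + 273.15 = 310.15 K
E = (8.314 * 310.15 / (2 * 96485)) * ln(84/65)
E = 3.427 mV


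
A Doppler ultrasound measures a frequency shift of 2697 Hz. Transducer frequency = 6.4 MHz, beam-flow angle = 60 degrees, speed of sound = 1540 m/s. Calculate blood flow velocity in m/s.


v = fd * c / (2 * f0 * cos(theta))
v = 2697 * 1540 / (2 * 6.4000e+06 * cos(60))
v = 0.649 m/s


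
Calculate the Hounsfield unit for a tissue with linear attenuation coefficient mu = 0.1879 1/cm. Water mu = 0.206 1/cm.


HU = ((mu_tissue - mu_water) / mu_water) * 1000
HU = ((0.1879 - 0.206) / 0.206) * 1000
HU = -87.86


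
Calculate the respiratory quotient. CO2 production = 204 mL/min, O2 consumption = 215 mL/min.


RQ = VCO2 / VO2
RQ = 204 / 215
RQ = 0.9488


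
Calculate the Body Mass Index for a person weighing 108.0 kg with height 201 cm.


BMI = weight / height^2
height = 201 cm = 2.01 m
BMI = 108.0 / 2.01^2
BMI = 26.73 kg/m^2


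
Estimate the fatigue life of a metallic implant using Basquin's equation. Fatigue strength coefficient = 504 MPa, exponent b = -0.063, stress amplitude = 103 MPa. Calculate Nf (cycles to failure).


sigma_a = sigma_f' * (2Nf)^b
2Nf = (sigma_a/sigma_f')^(1/b)
2Nf = (103/504)^(1/-0.063)
2Nf = 8.829286e+10
Nf = 4.4146e+10


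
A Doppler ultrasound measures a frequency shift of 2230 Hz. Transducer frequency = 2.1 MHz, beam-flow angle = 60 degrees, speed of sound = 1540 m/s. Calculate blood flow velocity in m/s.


v = fd * c / (2 * f0 * cos(theta))
v = 2230 * 1540 / (2 * 2.1000e+06 * cos(60))
v = 1.635 m/s


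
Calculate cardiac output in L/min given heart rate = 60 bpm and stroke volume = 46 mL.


CO = HR * SV
CO = 60 * 46 / 1000
CO = 2.76 L/min


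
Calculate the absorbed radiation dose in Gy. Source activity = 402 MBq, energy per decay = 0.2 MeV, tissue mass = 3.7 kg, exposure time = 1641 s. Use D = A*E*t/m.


A = 402 MBq = 4.0200e+08 Bq
E = 0.2 MeV = 3.204e-14 J
D = A*E*t/m = 4.0200e+08*3.204e-14*1641/3.7
D = 0.005712 Gy


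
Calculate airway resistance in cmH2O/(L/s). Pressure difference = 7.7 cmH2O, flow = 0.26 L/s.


R = dP / flow
R = 7.7 / 0.26
R = 29.62 cmH2O/(L/s)


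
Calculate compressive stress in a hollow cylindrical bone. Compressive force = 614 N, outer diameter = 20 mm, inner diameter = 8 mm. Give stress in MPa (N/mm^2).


A = pi*(r_o^2 - r_i^2)
r_o = 10 mm, r_i = 4 mm
A = 263.894 mm^2
sigma = F/A = 614 / 263.894
sigma = 2.327 MPa


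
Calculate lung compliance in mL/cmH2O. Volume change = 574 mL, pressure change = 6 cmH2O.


C = dV / dP
C = 574 / 6
C = 95.67 mL/cmH2O


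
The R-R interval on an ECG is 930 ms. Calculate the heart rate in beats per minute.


HR = 60 / RR_interval(s)
RR = 930 ms = 0.93 s
HR = 60 / 0.93 = 64.52 bpm


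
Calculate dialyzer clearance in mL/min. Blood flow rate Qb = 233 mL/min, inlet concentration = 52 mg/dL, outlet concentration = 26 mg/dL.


K = Qb * (Cb_in - Cb_out) / Cb_in
K = 233 * (52 - 26) / 52
K = 116.5 mL/min


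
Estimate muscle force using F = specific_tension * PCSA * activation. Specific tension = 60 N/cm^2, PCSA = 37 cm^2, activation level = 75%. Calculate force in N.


F = sigma * PCSA * activation
F = 60 * 37 * 0.75
F = 1665 N


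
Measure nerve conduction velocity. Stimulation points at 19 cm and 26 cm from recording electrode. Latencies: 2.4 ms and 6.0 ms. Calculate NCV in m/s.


Distance = (26 - 19) / 100 = 0.07 m
dt = (6.0 - 2.4) / 1000 = 0.0036 s
NCV = dist / dt = 19.44 m/s


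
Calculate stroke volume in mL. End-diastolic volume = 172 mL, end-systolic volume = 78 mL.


SV = EDV - ESV
SV = 172 - 78
SV = 94 mL


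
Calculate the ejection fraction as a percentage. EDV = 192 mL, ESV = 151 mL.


SV = EDV - ESV = 192 - 151 = 41 mL
EF = SV/EDV * 100 = 41/192 * 100
EF = 21.35%


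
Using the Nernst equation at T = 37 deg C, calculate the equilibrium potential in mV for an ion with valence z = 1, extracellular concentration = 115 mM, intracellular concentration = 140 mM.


E = (RT/(zF)) * ln(C_out/C_in)
T = 37 + 273.15 = 310.15 K
E = (8.314 * 310.15 / (1 * 96485)) * ln(115/140)
E = -5.257 mV


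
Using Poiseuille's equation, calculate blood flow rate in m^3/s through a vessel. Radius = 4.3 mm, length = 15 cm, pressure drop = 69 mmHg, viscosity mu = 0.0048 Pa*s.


Q = pi*r^4*dP / (8*mu*L)
r = 0.0043 m, L = 0.15 m
dP = 69 mmHg = 9199.218 Pa
Q = 0.001715 m^3/s


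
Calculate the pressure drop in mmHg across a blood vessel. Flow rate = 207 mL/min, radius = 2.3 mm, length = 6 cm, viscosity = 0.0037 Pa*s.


dP = 8*mu*L*Q / (pi*r^4)
Q = 207 mL/min = 3.45e-06 m^3/s
dP = 69.6949 Pa = 69.6949 / 133.322 mmHg = 0.5228 mmHg


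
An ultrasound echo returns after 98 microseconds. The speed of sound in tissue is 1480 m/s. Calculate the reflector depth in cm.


depth = c * t / 2
t = 98 us = 9.8000e-05 s
depth = 1480 * 9.8000e-05 / 2
depth = 0.07252 m = 7.252 cm


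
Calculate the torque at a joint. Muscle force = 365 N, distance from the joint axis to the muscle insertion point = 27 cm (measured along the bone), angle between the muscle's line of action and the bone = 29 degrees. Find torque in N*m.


Torque = F * d * sin(theta)   (moment arm = d*sin(theta))
d = 27 cm = 0.27 m
Torque = 365 * 0.27 * sin(29)
Torque = 47.78 N*m


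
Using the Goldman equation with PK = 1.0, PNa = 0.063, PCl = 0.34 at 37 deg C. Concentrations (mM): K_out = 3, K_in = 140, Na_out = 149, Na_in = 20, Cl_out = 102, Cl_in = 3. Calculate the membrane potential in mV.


Vm = (RT/F)*ln((PK*Ko + PNa*Nao + PCl*Cli)/(PK*Ki + PNa*Nai + PCl*Clo))
Numer = 13.407, Denom = 175.94
Vm = -68.8 mV


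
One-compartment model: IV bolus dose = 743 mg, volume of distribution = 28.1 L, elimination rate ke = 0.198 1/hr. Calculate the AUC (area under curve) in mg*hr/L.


C0 = Dose/Vd = 743/28.1 = 26.4413 mg/L
AUC = C0/ke = 26.4413/0.198
AUC = 133.5 mg*hr/L


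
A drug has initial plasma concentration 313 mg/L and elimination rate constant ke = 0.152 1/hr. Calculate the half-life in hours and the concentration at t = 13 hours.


t_half = ln(2) / ke = 0.693147 / 0.152 = 4.56 hr
C(t) = C0 * exp(-ke*t) = 313 * exp(-0.152*13)
C(13) = 43.39 mg/L


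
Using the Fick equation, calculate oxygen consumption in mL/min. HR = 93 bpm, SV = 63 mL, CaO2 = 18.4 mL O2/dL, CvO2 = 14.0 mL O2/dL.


CO = HR*SV = 93*63/1000 = 5.859 L/min
a-v O2 diff = 18.4 - 14.0 = 4.4 mL/dL
VO2 = CO * (CaO2-CvO2) * 10 dL/L
VO2 = 5.859 * 4.4 * 10
VO2 = 257.8 mL/min


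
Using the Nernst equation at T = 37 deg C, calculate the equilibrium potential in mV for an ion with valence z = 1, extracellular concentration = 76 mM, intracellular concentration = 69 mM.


E = (RT/(zF)) * ln(C_out/C_in)
T = 37 + 273.15 = 310.15 K
E = (8.314 * 310.15 / (1 * 96485)) * ln(76/69)
E = 2.582 mV


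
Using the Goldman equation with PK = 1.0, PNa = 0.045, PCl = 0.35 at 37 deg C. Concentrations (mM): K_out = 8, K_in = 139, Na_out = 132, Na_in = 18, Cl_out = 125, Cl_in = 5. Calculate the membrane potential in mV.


Vm = (RT/F)*ln((PK*Ko + PNa*Nao + PCl*Cli)/(PK*Ki + PNa*Nai + PCl*Clo))
Numer = 15.69, Denom = 183.56
Vm = -65.73 mV


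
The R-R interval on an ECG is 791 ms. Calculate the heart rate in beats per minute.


HR = 60 / RR_interval(s)
RR = 791 ms = 0.791 s
HR = 60 / 0.791 = 75.85 bpm


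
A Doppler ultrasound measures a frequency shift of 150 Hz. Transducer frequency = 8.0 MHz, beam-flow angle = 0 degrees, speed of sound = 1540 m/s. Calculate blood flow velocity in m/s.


v = fd * c / (2 * f0 * cos(theta))
v = 150 * 1540 / (2 * 8.0000e+06 * cos(0))
v = 0.01444 m/s


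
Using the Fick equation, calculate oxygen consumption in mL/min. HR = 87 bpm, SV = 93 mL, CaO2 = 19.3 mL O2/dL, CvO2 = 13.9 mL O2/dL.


CO = HR*SV = 87*93/1000 = 8.091 L/min
a-v O2 diff = 19.3 - 13.9 = 5.4 mL/dL
VO2 = CO * (CaO2-CvO2) * 10 dL/L
VO2 = 8.091 * 5.4 * 10
VO2 = 436.9 mL/min


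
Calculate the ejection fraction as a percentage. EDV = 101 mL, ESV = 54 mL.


SV = EDV - ESV = 101 - 54 = 47 mL
EF = SV/EDV * 100 = 47/101 * 100
EF = 46.53%


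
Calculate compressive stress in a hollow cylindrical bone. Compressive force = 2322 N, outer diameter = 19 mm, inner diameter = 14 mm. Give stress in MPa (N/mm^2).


A = pi*(r_o^2 - r_i^2)
r_o = 9.5 mm, r_i = 7 mm
A = 129.591 mm^2
sigma = F/A = 2322 / 129.591
sigma = 17.92 MPa


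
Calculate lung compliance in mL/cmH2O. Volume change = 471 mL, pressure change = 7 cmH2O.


C = dV / dP
C = 471 / 7
C = 67.29 mL/cmH2O


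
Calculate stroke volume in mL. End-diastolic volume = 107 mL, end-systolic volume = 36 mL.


SV = EDV - ESV
SV = 107 - 36
SV = 71 mL


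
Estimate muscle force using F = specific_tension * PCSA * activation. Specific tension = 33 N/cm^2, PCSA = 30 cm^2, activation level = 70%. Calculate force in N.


F = sigma * PCSA * activation
F = 33 * 30 * 0.7
F = 693 N


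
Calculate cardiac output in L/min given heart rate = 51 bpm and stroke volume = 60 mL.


CO = HR * SV
CO = 51 * 60 / 1000
CO = 3.06 L/min


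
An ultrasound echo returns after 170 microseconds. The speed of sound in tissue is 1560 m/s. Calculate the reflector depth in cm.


depth = c * t / 2
t = 170 us = 1.7000e-04 s
depth = 1560 * 1.7000e-04 / 2
depth = 0.1326 m = 13.26 cm


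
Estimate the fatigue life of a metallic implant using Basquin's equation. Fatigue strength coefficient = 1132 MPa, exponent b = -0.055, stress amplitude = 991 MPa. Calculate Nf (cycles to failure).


sigma_a = sigma_f' * (2Nf)^b
2Nf = (sigma_a/sigma_f')^(1/b)
2Nf = (991/1132)^(1/-0.055)
2Nf = 11.230887
Nf = 5.615


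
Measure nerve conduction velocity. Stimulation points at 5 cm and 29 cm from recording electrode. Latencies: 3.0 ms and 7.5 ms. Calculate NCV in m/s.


Distance = (29 - 5) / 100 = 0.24 m
dt = (7.5 - 3.0) / 1000 = 0.0045 s
NCV = dist / dt = 53.33 m/s


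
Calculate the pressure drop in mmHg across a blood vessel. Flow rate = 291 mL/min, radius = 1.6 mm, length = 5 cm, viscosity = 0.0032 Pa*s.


dP = 8*mu*L*Q / (pi*r^4)
Q = 291 mL/min = 4.85e-06 m^3/s
dP = 301.524 Pa = 301.524 / 133.322 mmHg = 2.262 mmHg


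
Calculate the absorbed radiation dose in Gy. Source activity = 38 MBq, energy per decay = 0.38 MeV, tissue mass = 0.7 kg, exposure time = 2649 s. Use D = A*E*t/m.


A = 38 MBq = 3.8000e+07 Bq
E = 0.38 MeV = 6.0876e-14 J
D = A*E*t/m = 3.8000e+07*6.0876e-14*2649/0.7
D = 0.008754 Gy


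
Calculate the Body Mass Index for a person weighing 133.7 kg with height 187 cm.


BMI = weight / height^2
height = 187 cm = 1.87 m
BMI = 133.7 / 1.87^2
BMI = 38.23 kg/m^2


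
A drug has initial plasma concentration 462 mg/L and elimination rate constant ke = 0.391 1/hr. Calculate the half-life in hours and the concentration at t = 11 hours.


t_half = ln(2) / ke = 0.693147 / 0.391 = 1.773 hr
C(t) = C0 * exp(-ke*t) = 462 * exp(-0.391*11)
C(11) = 6.262 mg/L


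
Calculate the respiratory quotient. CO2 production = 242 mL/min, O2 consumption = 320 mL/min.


RQ = VCO2 / VO2
RQ = 242 / 320
RQ = 0.7562


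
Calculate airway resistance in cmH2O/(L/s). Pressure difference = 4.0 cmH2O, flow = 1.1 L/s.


R = dP / flow
R = 4.0 / 1.1
R = 3.636 cmH2O/(L/s)


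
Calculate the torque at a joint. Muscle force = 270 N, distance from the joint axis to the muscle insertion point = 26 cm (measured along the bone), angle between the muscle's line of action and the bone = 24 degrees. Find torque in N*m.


Torque = F * d * sin(theta)   (moment arm = d*sin(theta))
d = 26 cm = 0.26 m
Torque = 270 * 0.26 * sin(24)
Torque = 28.55 N*m


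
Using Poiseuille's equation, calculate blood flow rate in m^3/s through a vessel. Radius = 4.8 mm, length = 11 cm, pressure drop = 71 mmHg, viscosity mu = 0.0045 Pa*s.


Q = pi*r^4*dP / (8*mu*L)
r = 0.0048 m, L = 0.11 m
dP = 71 mmHg = 9465.862 Pa
Q = 0.003986 m^3/s


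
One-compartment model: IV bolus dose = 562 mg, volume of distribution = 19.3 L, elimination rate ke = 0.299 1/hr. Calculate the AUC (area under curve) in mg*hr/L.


C0 = Dose/Vd = 562/19.3 = 29.1192 mg/L
AUC = C0/ke = 29.1192/0.299
AUC = 97.39 mg*hr/L


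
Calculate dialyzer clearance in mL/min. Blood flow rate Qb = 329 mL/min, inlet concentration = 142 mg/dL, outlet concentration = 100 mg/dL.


K = Qb * (Cb_in - Cb_out) / Cb_in
K = 329 * (142 - 100) / 142
K = 97.31 mL/min


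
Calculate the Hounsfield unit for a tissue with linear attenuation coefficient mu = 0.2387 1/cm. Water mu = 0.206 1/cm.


HU = ((mu_tissue - mu_water) / mu_water) * 1000
HU = ((0.2387 - 0.206) / 0.206) * 1000
HU = 158.7


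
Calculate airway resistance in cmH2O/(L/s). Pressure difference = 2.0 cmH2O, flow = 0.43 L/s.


R = dP / flow
R = 2.0 / 0.43
R = 4.651 cmH2O/(L/s)


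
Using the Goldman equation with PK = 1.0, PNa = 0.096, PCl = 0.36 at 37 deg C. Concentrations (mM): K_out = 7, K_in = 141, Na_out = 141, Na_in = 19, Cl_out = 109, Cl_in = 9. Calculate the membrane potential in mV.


Vm = (RT/F)*ln((PK*Ko + PNa*Nao + PCl*Cli)/(PK*Ki + PNa*Nai + PCl*Clo))
Numer = 23.776, Denom = 182.064
Vm = -54.4 mV


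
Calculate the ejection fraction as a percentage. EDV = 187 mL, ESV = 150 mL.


SV = EDV - ESV = 187 - 150 = 37 mL
EF = SV/EDV * 100 = 37/187 * 100
EF = 19.79%


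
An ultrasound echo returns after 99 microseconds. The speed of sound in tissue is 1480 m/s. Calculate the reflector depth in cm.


depth = c * t / 2
t = 99 us = 9.9000e-05 s
depth = 1480 * 9.9000e-05 / 2
depth = 0.07326 m = 7.326 cm


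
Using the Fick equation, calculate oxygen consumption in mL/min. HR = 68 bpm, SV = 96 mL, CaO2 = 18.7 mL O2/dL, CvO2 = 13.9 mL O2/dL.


CO = HR*SV = 68*96/1000 = 6.528 L/min
a-v O2 diff = 18.7 - 13.9 = 4.8 mL/dL
VO2 = CO * (CaO2-CvO2) * 10 dL/L
VO2 = 6.528 * 4.8 * 10
VO2 = 313.3 mL/min


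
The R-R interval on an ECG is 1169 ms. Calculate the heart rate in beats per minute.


HR = 60 / RR_interval(s)
RR = 1169 ms = 1.169 s
HR = 60 / 1.169 = 51.33 bpm


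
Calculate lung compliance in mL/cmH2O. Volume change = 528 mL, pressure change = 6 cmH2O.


C = dV / dP
C = 528 / 6
C = 88 mL/cmH2O


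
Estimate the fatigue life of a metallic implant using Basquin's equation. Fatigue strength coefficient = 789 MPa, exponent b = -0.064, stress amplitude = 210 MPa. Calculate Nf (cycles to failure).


sigma_a = sigma_f' * (2Nf)^b
2Nf = (sigma_a/sigma_f')^(1/b)
2Nf = (210/789)^(1/-0.064)
2Nf = 9.597358e+08
Nf = 4.7987e+08


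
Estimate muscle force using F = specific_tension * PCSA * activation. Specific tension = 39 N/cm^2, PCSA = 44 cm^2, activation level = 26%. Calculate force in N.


F = sigma * PCSA * activation
F = 39 * 44 * 0.26
F = 446.2 N


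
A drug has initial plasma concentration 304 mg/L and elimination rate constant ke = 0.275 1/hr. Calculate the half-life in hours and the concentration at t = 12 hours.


t_half = ln(2) / ke = 0.693147 / 0.275 = 2.521 hr
C(t) = C0 * exp(-ke*t) = 304 * exp(-0.275*12)
C(12) = 11.21 mg/L


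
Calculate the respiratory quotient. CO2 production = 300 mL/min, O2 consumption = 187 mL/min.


RQ = VCO2 / VO2
RQ = 300 / 187
RQ = 1.604


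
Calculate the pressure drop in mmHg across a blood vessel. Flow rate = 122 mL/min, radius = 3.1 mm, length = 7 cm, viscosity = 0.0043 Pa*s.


dP = 8*mu*L*Q / (pi*r^4)
Q = 122 mL/min = 2.03333e-06 m^3/s
dP = 16.8759 Pa = 16.8759 / 133.322 mmHg = 0.1266 mmHg


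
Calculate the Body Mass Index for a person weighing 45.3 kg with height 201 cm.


BMI = weight / height^2
height = 201 cm = 2.01 m
BMI = 45.3 / 2.01^2
BMI = 11.21 kg/m^2


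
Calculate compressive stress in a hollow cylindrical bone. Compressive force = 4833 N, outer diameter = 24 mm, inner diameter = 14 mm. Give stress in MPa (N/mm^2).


A = pi*(r_o^2 - r_i^2)
r_o = 12 mm, r_i = 7 mm
A = 298.451 mm^2
sigma = F/A = 4833 / 298.451
sigma = 16.19 MPa


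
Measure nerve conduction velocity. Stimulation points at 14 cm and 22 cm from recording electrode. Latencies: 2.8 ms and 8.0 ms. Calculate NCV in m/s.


Distance = (22 - 14) / 100 = 0.08 m
dt = (8.0 - 2.8) / 1000 = 0.0052 s
NCV = dist / dt = 15.38 m/s


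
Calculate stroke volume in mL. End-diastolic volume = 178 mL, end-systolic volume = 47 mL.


SV = EDV - ESV
SV = 178 - 47
SV = 131 mL


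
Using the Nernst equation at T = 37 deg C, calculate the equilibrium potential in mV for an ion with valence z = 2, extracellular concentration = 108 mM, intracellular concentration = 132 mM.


E = (RT/(zF)) * ln(C_out/C_in)
T = 37 + 273.15 = 310.15 K
E = (8.314 * 310.15 / (2 * 96485)) * ln(108/132)
E = -2.681 mV


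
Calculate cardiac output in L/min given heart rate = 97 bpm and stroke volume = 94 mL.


CO = HR * SV
CO = 97 * 94 / 1000
CO = 9.118 L/min


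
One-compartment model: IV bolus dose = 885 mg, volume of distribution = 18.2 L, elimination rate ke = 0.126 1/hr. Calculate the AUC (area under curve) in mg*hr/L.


C0 = Dose/Vd = 885/18.2 = 48.6264 mg/L
AUC = C0/ke = 48.6264/0.126
AUC = 385.9 mg*hr/L


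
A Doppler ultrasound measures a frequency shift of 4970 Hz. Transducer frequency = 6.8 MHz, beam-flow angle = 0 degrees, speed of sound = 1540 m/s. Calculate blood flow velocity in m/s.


v = fd * c / (2 * f0 * cos(theta))
v = 4970 * 1540 / (2 * 6.8000e+06 * cos(0))
v = 0.5628 m/s


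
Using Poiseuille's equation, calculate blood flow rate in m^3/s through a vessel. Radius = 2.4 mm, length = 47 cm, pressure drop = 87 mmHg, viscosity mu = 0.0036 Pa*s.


Q = pi*r^4*dP / (8*mu*L)
r = 0.0024 m, L = 0.47 m
dP = 87 mmHg = 11599.014 Pa
Q = 8.9315e-05 m^3/s


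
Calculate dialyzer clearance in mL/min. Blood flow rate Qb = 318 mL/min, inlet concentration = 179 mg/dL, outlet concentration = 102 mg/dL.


K = Qb * (Cb_in - Cb_out) / Cb_in
K = 318 * (179 - 102) / 179
K = 136.8 mL/min


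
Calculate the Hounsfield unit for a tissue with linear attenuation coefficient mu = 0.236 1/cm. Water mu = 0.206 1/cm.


HU = ((mu_tissue - mu_water) / mu_water) * 1000
HU = ((0.236 - 0.206) / 0.206) * 1000
HU = 145.6


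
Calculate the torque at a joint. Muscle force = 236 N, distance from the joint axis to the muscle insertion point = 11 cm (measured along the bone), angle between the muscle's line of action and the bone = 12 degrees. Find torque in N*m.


Torque = F * d * sin(theta)   (moment arm = d*sin(theta))
d = 11 cm = 0.11 m
Torque = 236 * 0.11 * sin(12)
Torque = 5.397 N*m


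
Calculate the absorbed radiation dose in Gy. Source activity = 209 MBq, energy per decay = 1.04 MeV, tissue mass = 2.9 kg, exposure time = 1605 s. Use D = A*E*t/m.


A = 209 MBq = 2.0900e+08 Bq
E = 1.04 MeV = 1.66608e-13 J
D = A*E*t/m = 2.0900e+08*1.66608e-13*1605/2.9
D = 0.01927 Gy


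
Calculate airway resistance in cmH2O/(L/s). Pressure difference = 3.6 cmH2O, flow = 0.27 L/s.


R = dP / flow
R = 3.6 / 0.27
R = 13.33 cmH2O/(L/s)


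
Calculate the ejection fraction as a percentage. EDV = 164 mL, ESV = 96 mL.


SV = EDV - ESV = 164 - 96 = 68 mL
EF = SV/EDV * 100 = 68/164 * 100
EF = 41.46%


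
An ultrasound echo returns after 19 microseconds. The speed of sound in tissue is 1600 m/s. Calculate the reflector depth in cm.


depth = c * t / 2
t = 19 us = 1.9000e-05 s
depth = 1600 * 1.9000e-05 / 2
depth = 0.0152 m = 1.52 cm


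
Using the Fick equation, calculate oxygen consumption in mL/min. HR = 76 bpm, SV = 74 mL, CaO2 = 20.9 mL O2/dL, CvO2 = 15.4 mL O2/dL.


CO = HR*SV = 76*74/1000 = 5.624 L/min
a-v O2 diff = 20.9 - 15.4 = 5.5 mL/dL
VO2 = CO * (CaO2-CvO2) * 10 dL/L
VO2 = 5.624 * 5.5 * 10
VO2 = 309.3 mL/min


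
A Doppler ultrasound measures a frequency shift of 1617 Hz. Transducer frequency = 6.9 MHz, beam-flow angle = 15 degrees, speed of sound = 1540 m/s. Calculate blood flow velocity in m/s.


v = fd * c / (2 * f0 * cos(theta))
v = 1617 * 1540 / (2 * 6.9000e+06 * cos(15))
v = 0.1868 m/s


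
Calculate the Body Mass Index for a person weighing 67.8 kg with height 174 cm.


BMI = weight / height^2
height = 174 cm = 1.74 m
BMI = 67.8 / 1.74^2
BMI = 22.39 kg/m^2


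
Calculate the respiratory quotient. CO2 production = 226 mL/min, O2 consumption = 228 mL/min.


RQ = VCO2 / VO2
RQ = 226 / 228
RQ = 0.9912


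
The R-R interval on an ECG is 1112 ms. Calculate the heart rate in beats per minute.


HR = 60 / RR_interval(s)
RR = 1112 ms = 1.112 s
HR = 60 / 1.112 = 53.96 bpm


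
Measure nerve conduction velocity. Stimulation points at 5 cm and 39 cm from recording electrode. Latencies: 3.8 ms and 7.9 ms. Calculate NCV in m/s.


Distance = (39 - 5) / 100 = 0.34 m
dt = (7.9 - 3.8) / 1000 = 0.0041 s
NCV = dist / dt = 82.93 m/s


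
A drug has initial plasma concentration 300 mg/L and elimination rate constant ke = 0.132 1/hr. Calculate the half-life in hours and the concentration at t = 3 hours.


t_half = ln(2) / ke = 0.693147 / 0.132 = 5.251 hr
C(t) = C0 * exp(-ke*t) = 300 * exp(-0.132*3)
C(3) = 201.9 mg/L


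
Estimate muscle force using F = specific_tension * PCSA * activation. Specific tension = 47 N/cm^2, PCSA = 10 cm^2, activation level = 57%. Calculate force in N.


F = sigma * PCSA * activation
F = 47 * 10 * 0.57
F = 267.9 N


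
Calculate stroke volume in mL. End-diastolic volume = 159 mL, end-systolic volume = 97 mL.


SV = EDV - ESV
SV = 159 - 97
SV = 62 mL


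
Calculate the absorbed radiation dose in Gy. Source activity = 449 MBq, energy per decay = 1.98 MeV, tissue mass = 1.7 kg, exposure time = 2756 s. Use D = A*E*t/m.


A = 449 MBq = 4.4900e+08 Bq
E = 1.98 MeV = 3.17196e-13 J
D = A*E*t/m = 4.4900e+08*3.17196e-13*2756/1.7
D = 0.2309 Gy


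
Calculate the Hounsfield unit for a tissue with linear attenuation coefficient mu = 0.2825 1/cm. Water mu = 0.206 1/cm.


HU = ((mu_tissue - mu_water) / mu_water) * 1000
HU = ((0.2825 - 0.206) / 0.206) * 1000
HU = 371.4


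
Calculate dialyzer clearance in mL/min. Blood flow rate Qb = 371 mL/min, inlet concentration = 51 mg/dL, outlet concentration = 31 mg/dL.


K = Qb * (Cb_in - Cb_out) / Cb_in
K = 371 * (51 - 31) / 51
K = 145.5 mL/min


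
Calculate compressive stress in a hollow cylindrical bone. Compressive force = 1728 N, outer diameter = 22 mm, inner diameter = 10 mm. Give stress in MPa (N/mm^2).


A = pi*(r_o^2 - r_i^2)
r_o = 11 mm, r_i = 5 mm
A = 301.593 mm^2
sigma = F/A = 1728 / 301.593
sigma = 5.73 MPa


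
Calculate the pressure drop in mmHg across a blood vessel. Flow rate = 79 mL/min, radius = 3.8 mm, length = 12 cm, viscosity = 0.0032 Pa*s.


dP = 8*mu*L*Q / (pi*r^4)
Q = 79 mL/min = 1.31667e-06 m^3/s
dP = 6.17467 Pa = 6.17467 / 133.322 mmHg = 0.04631 mmHg


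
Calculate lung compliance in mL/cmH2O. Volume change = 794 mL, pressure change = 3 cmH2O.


C = dV / dP
C = 794 / 3
C = 264.7 mL/cmH2O


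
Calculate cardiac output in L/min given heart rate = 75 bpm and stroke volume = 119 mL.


CO = HR * SV
CO = 75 * 119 / 1000
CO = 8.925 L/min


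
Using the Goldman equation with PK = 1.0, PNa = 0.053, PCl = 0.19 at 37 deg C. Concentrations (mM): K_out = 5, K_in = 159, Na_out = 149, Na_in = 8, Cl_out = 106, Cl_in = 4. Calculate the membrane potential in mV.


Vm = (RT/F)*ln((PK*Ko + PNa*Nao + PCl*Cli)/(PK*Ki + PNa*Nai + PCl*Clo))
Numer = 13.657, Denom = 179.564
Vm = -68.85 mV


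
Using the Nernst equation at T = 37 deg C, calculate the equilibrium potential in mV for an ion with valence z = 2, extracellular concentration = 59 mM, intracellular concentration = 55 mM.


E = (RT/(zF)) * ln(C_out/C_in)
T = 37 + 273.15 = 310.15 K
E = (8.314 * 310.15 / (2 * 96485)) * ln(59/55)
E = 0.9381 mV


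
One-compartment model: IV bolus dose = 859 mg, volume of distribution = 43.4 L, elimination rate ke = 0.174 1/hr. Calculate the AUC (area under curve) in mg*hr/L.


C0 = Dose/Vd = 859/43.4 = 19.7926 mg/L
AUC = C0/ke = 19.7926/0.174
AUC = 113.8 mg*hr/L


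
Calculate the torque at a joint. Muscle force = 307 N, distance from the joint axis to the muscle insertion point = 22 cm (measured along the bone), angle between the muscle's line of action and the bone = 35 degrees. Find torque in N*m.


Torque = F * d * sin(theta)   (moment arm = d*sin(theta))
d = 22 cm = 0.22 m
Torque = 307 * 0.22 * sin(35)
Torque = 38.74 N*m


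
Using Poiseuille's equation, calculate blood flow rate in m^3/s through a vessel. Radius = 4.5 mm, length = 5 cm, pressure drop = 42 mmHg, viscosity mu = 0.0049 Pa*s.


Q = pi*r^4*dP / (8*mu*L)
r = 0.0045 m, L = 0.05 m
dP = 42 mmHg = 5599.524 Pa
Q = 0.00368 m^3/s


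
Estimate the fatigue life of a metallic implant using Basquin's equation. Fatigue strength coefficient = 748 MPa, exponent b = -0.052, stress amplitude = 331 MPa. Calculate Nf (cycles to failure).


sigma_a = sigma_f' * (2Nf)^b
2Nf = (sigma_a/sigma_f')^(1/b)
2Nf = (331/748)^(1/-0.052)
2Nf = 6443291.4
Nf = 3.2216e+06


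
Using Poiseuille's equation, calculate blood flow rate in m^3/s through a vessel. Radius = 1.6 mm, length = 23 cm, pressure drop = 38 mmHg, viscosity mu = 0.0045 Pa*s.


Q = pi*r^4*dP / (8*mu*L)
r = 0.0016 m, L = 0.23 m
dP = 38 mmHg = 5066.236 Pa
Q = 1.2598e-05 m^3/s


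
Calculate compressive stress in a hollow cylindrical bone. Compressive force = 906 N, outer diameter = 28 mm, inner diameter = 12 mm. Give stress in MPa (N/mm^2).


A = pi*(r_o^2 - r_i^2)
r_o = 14 mm, r_i = 6 mm
A = 502.655 mm^2
sigma = F/A = 906 / 502.655
sigma = 1.802 MPa


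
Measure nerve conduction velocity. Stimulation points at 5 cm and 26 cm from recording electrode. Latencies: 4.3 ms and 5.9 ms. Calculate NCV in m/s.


Distance = (26 - 5) / 100 = 0.21 m
dt = (5.9 - 4.3) / 1000 = 0.0016 s
NCV = dist / dt = 131.2 m/s


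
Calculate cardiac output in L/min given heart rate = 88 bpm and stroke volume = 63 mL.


CO = HR * SV
CO = 88 * 63 / 1000
CO = 5.544 L/min


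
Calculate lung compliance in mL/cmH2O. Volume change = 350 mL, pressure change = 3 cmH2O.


C = dV / dP
C = 350 / 3
C = 116.7 mL/cmH2O


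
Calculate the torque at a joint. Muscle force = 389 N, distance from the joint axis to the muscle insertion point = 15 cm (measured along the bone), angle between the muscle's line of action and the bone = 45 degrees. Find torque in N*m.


Torque = F * d * sin(theta)   (moment arm = d*sin(theta))
d = 15 cm = 0.15 m
Torque = 389 * 0.15 * sin(45)
Torque = 41.26 N*m


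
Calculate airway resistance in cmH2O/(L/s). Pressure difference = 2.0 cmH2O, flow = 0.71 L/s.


R = dP / flow
R = 2.0 / 0.71
R = 2.817 cmH2O/(L/s)


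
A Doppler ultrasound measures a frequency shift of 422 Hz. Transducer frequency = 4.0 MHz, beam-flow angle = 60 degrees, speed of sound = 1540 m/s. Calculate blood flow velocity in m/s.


v = fd * c / (2 * f0 * cos(theta))
v = 422 * 1540 / (2 * 4.0000e+06 * cos(60))
v = 0.1625 m/s


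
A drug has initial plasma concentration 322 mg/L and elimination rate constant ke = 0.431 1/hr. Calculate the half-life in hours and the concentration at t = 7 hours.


t_half = ln(2) / ke = 0.693147 / 0.431 = 1.608 hr
C(t) = C0 * exp(-ke*t) = 322 * exp(-0.431*7)
C(7) = 15.76 mg/L


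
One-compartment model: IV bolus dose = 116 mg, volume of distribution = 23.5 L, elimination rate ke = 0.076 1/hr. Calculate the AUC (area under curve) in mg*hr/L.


C0 = Dose/Vd = 116/23.5 = 4.93617 mg/L
AUC = C0/ke = 4.93617/0.076
AUC = 64.95 mg*hr/L


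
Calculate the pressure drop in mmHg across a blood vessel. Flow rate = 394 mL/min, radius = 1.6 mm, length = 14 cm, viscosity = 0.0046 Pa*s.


dP = 8*mu*L*Q / (pi*r^4)
Q = 394 mL/min = 6.56667e-06 m^3/s
dP = 1643.2 Pa = 1643.2 / 133.322 mmHg = 12.33 mmHg


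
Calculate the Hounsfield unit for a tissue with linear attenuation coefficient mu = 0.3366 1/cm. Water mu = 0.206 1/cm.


HU = ((mu_tissue - mu_water) / mu_water) * 1000
HU = ((0.3366 - 0.206) / 0.206) * 1000
HU = 634


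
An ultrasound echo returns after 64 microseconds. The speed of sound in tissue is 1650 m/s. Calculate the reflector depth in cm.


depth = c * t / 2
t = 64 us = 6.4000e-05 s
depth = 1650 * 6.4000e-05 / 2
depth = 0.0528 m = 5.28 cm


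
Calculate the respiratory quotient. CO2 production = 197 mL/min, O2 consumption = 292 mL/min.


RQ = VCO2 / VO2
RQ = 197 / 292
RQ = 0.6747


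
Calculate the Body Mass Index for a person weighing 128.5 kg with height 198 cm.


BMI = weight / height^2
height = 198 cm = 1.98 m
BMI = 128.5 / 1.98^2
BMI = 32.78 kg/m^2


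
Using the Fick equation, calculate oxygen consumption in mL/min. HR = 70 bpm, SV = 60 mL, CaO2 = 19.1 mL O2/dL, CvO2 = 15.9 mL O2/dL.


CO = HR*SV = 70*60/1000 = 4.2 L/min
a-v O2 diff = 19.1 - 15.9 = 3.2 mL/dL
VO2 = CO * (CaO2-CvO2) * 10 dL/L
VO2 = 4.2 * 3.2 * 10
VO2 = 134.4 mL/min


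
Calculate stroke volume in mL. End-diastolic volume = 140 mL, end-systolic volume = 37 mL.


SV = EDV - ESV
SV = 140 - 37
SV = 103 mL


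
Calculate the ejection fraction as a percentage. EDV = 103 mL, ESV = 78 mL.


SV = EDV - ESV = 103 - 78 = 25 mL
EF = SV/EDV * 100 = 25/103 * 100
EF = 24.27%


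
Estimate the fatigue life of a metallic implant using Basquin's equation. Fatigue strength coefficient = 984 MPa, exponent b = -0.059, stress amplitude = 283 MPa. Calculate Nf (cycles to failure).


sigma_a = sigma_f' * (2Nf)^b
2Nf = (sigma_a/sigma_f')^(1/b)
2Nf = (283/984)^(1/-0.059)
2Nf = 1.4894577e+09
Nf = 7.4473e+08


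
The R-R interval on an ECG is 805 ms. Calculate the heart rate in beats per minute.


HR = 60 / RR_interval(s)
RR = 805 ms = 0.805 s
HR = 60 / 0.805 = 74.53 bpm


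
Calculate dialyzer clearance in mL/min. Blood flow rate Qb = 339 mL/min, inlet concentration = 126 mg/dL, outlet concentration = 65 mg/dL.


K = Qb * (Cb_in - Cb_out) / Cb_in
K = 339 * (126 - 65) / 126
K = 164.1 mL/min


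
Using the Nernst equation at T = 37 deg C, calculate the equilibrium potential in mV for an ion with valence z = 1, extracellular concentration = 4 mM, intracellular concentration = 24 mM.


E = (RT/(zF)) * ln(C_out/C_in)
T = 37 + 273.15 = 310.15 K
E = (8.314 * 310.15 / (1 * 96485)) * ln(4/24)
E = -47.89 mV


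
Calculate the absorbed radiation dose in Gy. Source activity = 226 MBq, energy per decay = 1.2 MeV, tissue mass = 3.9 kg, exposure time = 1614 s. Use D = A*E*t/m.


A = 226 MBq = 2.2600e+08 Bq
E = 1.2 MeV = 1.9224e-13 J
D = A*E*t/m = 2.2600e+08*1.9224e-13*1614/3.9
D = 0.01798 Gy


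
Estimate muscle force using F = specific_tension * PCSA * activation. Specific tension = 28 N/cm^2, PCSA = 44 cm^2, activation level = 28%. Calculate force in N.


F = sigma * PCSA * activation
F = 28 * 44 * 0.28
F = 345 N


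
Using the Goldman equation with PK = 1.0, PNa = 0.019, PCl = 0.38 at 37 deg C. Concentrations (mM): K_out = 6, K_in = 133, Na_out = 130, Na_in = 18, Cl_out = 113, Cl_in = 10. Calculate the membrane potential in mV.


Vm = (RT/F)*ln((PK*Ko + PNa*Nao + PCl*Cli)/(PK*Ki + PNa*Nai + PCl*Clo))
Numer = 12.27, Denom = 176.282
Vm = -71.22 mV


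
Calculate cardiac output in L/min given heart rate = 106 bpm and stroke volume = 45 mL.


CO = HR * SV
CO = 106 * 45 / 1000
CO = 4.77 L/min


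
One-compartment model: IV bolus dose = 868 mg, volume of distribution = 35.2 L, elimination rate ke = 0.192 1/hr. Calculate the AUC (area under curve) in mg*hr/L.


C0 = Dose/Vd = 868/35.2 = 24.6591 mg/L
AUC = C0/ke = 24.6591/0.192
AUC = 128.4 mg*hr/L


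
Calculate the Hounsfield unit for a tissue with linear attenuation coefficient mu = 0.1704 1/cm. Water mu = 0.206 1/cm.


HU = ((mu_tissue - mu_water) / mu_water) * 1000
HU = ((0.1704 - 0.206) / 0.206) * 1000
HU = -172.8


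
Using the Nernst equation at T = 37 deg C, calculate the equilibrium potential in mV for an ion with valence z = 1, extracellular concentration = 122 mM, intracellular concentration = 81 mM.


E = (RT/(zF)) * ln(C_out/C_in)
T = 37 + 273.15 = 310.15 K
E = (8.314 * 310.15 / (1 * 96485)) * ln(122/81)
E = 10.95 mV


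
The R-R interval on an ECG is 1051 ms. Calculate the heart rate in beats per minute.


HR = 60 / RR_interval(s)
RR = 1051 ms = 1.051 s
HR = 60 / 1.051 = 57.09 bpm


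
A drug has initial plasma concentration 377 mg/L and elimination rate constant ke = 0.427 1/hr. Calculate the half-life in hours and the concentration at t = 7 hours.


t_half = ln(2) / ke = 0.693147 / 0.427 = 1.623 hr
C(t) = C0 * exp(-ke*t) = 377 * exp(-0.427*7)
C(7) = 18.98 mg/L


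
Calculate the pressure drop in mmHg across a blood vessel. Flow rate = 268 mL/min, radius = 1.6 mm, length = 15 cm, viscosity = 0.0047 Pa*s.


dP = 8*mu*L*Q / (pi*r^4)
Q = 268 mL/min = 4.46667e-06 m^3/s
dP = 1223.58 Pa = 1223.58 / 133.322 mmHg = 9.178 mmHg


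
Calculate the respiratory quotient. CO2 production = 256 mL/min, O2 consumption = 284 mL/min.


RQ = VCO2 / VO2
RQ = 256 / 284
RQ = 0.9014


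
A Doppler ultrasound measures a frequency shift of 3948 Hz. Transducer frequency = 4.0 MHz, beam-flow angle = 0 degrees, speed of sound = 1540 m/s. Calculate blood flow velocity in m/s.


v = fd * c / (2 * f0 * cos(theta))
v = 3948 * 1540 / (2 * 4.0000e+06 * cos(0))
v = 0.76 m/s


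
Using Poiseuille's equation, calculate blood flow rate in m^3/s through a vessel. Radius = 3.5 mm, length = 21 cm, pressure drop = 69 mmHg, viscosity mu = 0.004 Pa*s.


Q = pi*r^4*dP / (8*mu*L)
r = 0.0035 m, L = 0.21 m
dP = 69 mmHg = 9199.218 Pa
Q = 6.4536e-04 m^3/s


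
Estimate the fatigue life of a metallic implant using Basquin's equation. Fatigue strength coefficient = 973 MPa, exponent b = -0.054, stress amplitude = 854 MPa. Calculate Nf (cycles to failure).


sigma_a = sigma_f' * (2Nf)^b
2Nf = (sigma_a/sigma_f')^(1/b)
2Nf = (854/973)^(1/-0.054)
2Nf = 11.198661
Nf = 5.599


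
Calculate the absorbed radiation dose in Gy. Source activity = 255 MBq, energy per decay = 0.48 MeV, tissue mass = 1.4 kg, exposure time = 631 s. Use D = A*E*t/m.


A = 255 MBq = 2.5500e+08 Bq
E = 0.48 MeV = 7.6896e-14 J
D = A*E*t/m = 2.5500e+08*7.6896e-14*631/1.4
D = 0.008838 Gy


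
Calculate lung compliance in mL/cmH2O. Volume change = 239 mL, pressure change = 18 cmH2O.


C = dV / dP
C = 239 / 18
C = 13.28 mL/cmH2O


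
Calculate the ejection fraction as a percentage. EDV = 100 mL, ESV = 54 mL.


SV = EDV - ESV = 100 - 54 = 46 mL
EF = SV/EDV * 100 = 46/100 * 100
EF = 46%


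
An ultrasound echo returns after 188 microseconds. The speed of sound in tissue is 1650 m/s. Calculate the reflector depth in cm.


depth = c * t / 2
t = 188 us = 1.8800e-04 s
depth = 1650 * 1.8800e-04 / 2
depth = 0.1551 m = 15.51 cm


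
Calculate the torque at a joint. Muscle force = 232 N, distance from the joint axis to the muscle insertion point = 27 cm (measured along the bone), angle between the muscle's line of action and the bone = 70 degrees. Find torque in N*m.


Torque = F * d * sin(theta)   (moment arm = d*sin(theta))
d = 27 cm = 0.27 m
Torque = 232 * 0.27 * sin(70)
Torque = 58.86 N*m


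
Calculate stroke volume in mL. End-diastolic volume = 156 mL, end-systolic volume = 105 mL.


SV = EDV - ESV
SV = 156 - 105
SV = 51 mL


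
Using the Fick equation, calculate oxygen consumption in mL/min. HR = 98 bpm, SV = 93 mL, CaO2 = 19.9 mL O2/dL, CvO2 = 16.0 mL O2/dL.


CO = HR*SV = 98*93/1000 = 9.114 L/min
a-v O2 diff = 19.9 - 16.0 = 3.9 mL/dL
VO2 = CO * (CaO2-CvO2) * 10 dL/L
VO2 = 9.114 * 3.9 * 10
VO2 = 355.4 mL/min


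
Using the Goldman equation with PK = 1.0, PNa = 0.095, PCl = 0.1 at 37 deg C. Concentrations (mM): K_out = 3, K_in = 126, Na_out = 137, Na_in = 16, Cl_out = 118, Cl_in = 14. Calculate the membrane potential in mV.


Vm = (RT/F)*ln((PK*Ko + PNa*Nao + PCl*Cli)/(PK*Ki + PNa*Nai + PCl*Clo))
Numer = 17.415, Denom = 139.32
Vm = -55.57 mV


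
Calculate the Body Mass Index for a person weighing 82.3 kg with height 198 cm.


BMI = weight / height^2
height = 198 cm = 1.98 m
BMI = 82.3 / 1.98^2
BMI = 20.99 kg/m^2


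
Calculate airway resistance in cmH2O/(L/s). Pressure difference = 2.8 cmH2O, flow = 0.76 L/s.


R = dP / flow
R = 2.8 / 0.76
R = 3.684 cmH2O/(L/s)


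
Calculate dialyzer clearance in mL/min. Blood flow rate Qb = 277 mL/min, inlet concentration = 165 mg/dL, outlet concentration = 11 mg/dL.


K = Qb * (Cb_in - Cb_out) / Cb_in
K = 277 * (165 - 11) / 165
K = 258.5 mL/min


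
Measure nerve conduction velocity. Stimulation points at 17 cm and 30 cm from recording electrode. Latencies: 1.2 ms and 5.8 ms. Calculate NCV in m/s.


Distance = (30 - 17) / 100 = 0.13 m
dt = (5.8 - 1.2) / 1000 = 0.0046 s
NCV = dist / dt = 28.26 m/s


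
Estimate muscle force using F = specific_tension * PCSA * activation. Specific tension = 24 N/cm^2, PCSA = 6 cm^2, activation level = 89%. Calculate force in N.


F = sigma * PCSA * activation
F = 24 * 6 * 0.89
F = 128.2 N


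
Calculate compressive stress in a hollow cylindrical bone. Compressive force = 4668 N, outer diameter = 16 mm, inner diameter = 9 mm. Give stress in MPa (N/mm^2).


A = pi*(r_o^2 - r_i^2)
r_o = 8 mm, r_i = 4.5 mm
A = 137.445 mm^2
sigma = F/A = 4668 / 137.445
sigma = 33.96 MPa


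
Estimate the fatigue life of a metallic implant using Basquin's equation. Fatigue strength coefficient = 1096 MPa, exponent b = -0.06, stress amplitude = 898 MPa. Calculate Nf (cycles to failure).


sigma_a = sigma_f' * (2Nf)^b
2Nf = (sigma_a/sigma_f')^(1/b)
2Nf = (898/1096)^(1/-0.06)
2Nf = 27.684517
Nf = 13.84


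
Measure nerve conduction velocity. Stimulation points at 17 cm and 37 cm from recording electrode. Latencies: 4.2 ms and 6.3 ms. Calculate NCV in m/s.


Distance = (37 - 17) / 100 = 0.2 m
dt = (6.3 - 4.2) / 1000 = 0.0021 s
NCV = dist / dt = 95.24 m/s


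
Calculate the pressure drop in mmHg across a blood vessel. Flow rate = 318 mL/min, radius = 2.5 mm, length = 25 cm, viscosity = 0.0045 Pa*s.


dP = 8*mu*L*Q / (pi*r^4)
Q = 318 mL/min = 5.3e-06 m^3/s
dP = 388.695 Pa = 388.695 / 133.322 mmHg = 2.915 mmHg
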